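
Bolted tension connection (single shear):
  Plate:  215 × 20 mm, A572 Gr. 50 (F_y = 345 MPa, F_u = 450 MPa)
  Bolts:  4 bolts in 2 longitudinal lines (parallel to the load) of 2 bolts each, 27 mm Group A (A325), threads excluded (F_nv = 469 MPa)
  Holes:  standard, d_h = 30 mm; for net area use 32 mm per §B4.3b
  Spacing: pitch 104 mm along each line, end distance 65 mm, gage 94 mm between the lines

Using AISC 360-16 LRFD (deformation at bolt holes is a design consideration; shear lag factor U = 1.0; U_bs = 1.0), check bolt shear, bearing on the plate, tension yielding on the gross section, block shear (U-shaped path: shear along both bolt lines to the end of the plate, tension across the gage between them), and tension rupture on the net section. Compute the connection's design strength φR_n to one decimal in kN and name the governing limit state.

Bolt shear: A_b = π(27)²/4 = 572.56 mm². φR_n = 0.75 × 469 × 572.56 × 4 × 1 = 805.6 kN.
Bearing (20 mm plate, F_u = 450 MPa): end bolts L_c = 65 − 30/2 = 50, R_n = min(1.2×50×20×450, 2.4×27×20×450) = 540 kN/bolt; interior L_c = 104 − 30 = 74, R_n = 583.2 kN/bolt. φR_n = 0.75 × (2×540 + 2×583.2) = 1684.8 kN.
Tension yield (gross): A_g = 215×20 = 4300 mm². φR_n = 0.90 × 345 × 4300 = 1335.2 kN.
Block shear: shear path 2×[65+1×104] = 2×169 mm, A_gv = 6760, A_nv = 2×(169 − 1.5×32)×20 = 4840 mm²; tension across gage: (94 − 1×32)×20 = 1240 mm². R_n = min(0.6×450×4840, 0.6×345×6760) + 1.0×450×1240 = min(1306.8, 1399.3) + 558 = 1864.8 kN. φR_n = 0.75 × 1864.8 = 1398.6 kN.
Tension rupture (net): A_n = (215 − 2×32)×20 = 3020 mm² (U = 1.0, A_e = A_n). φR_n = 0.75 × 450 × 3020 = 1019.3 kN.
Governing: min(805.6, 1684.8, 1335.2, 1398.6, 1019.3) = 805.6 kN → bolt shear.

805.6 kN (bolt shear governs)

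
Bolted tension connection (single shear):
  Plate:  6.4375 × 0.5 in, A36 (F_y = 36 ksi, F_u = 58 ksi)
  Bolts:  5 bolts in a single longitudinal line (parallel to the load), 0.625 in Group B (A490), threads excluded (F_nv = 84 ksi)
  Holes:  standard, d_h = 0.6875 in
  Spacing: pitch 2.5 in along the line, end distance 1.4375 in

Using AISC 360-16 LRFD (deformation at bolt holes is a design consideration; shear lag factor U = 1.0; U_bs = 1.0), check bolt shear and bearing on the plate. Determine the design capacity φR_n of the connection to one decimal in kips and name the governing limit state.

96.6 kips (bolt shear governs)

Bolt shear: A_b = π(0.625)²/4 = 0.3068 in². φR_n = 0.75 × 84 × 0.3068 × 5 × 1 = 96.6 kips.
Bearing (0.5 in plate, F_u = 58 ksi): end bolts L_c = 1.4375 − 0.6875/2 = 1.09375, R_n = min(1.2×1.09375×0.5×58, 2.4×0.625×0.5×58) = 38.063 kips/bolt; interior L_c = 2.5 − 0.6875 = 1.8125, R_n = 43.5 kips/bolt. φR_n = 0.75 × (1×38.063 + 4×43.5) = 159.0 kips.
Governing: min(96.6, 159.0) = 96.6 kips → bolt shear.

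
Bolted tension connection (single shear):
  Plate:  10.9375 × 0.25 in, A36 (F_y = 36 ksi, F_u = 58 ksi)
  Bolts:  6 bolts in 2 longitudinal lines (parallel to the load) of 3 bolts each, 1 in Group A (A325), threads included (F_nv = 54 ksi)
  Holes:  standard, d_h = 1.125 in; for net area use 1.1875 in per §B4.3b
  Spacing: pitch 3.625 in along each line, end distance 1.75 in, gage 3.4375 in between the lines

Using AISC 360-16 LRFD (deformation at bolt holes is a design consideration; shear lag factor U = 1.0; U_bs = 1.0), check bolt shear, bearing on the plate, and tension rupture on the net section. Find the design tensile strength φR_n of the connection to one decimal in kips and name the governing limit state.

Bolt shear: A_b = π(1)²/4 = 0.7854 in². φR_n = 0.75 × 54 × 0.7854 × 6 × 1 = 190.9 kips.
Bearing (0.25 in plate, F_u = 58 ksi): end bolts L_c = 1.75 − 1.125/2 = 1.1875, R_n = min(1.2×1.1875×0.25×58, 2.4×1×0.25×58) = 20.663 kips/bolt; interior L_c = 3.625 − 1.125 = 2.5, R_n = 34.8 kips/bolt. φR_n = 0.75 × (2×20.663 + 4×34.8) = 135.4 kips.
Tension rupture (net): A_n = (10.9375 − 2×1.1875)×0.25 = 2.1406 in² (U = 1.0, A_e = A_n). φR_n = 0.75 × 58 × 2.1406 = 93.1 kips.
Governing: min(190.9, 135.4, 93.1) = 93.1 kips → net-section rupture.

93.1 kips (net-section rupture governs)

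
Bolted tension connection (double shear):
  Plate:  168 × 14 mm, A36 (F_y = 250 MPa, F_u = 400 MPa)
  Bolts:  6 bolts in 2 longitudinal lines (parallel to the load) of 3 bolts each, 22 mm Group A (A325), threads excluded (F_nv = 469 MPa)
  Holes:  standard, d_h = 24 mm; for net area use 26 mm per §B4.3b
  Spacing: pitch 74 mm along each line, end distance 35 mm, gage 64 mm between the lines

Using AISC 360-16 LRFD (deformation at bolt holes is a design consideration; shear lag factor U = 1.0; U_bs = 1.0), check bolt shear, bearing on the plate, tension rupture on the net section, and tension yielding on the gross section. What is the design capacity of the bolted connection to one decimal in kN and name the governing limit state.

487.2 kN (net-section rupture governs)

Bolt shear: A_b = π(22)²/4 = 380.13 mm². φR_n = 0.75 × 469 × 380.13 × 6 × 2 = 1604.5 kN.
Bearing (14 mm plate, F_u = 400 MPa): end bolts L_c = 35 − 24/2 = 23, R_n = min(1.2×23×14×400, 2.4×22×14×400) = 154.56 kN/bolt; interior L_c = 74 − 24 = 50, R_n = 295.68 kN/bolt. φR_n = 0.75 × (2×154.56 + 4×295.68) = 1118.9 kN.
Tension rupture (net): A_n = (168 − 2×26)×14 = 1624 mm² (U = 1.0, A_e = A_n). φR_n = 0.75 × 400 × 1624 = 487.2 kN.
Tension yield (gross): A_g = 168×14 = 2352 mm². φR_n = 0.90 × 250 × 2352 = 529.2 kN.
Governing: min(1604.5, 1118.9, 487.2, 529.2) = 487.2 kN → net-section rupture.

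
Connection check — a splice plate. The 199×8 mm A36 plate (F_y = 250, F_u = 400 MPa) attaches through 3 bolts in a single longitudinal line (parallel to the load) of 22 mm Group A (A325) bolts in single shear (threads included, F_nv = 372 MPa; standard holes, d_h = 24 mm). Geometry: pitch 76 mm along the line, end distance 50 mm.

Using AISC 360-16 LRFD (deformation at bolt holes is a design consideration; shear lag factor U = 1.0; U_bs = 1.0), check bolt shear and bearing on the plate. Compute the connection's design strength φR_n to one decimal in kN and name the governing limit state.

Bolt shear: A_b = π(22)²/4 = 380.13 mm². φR_n = 0.75 × 372 × 380.13 × 3 × 1 = 318.2 kN.
Bearing (8 mm plate, F_u = 400 MPa): end bolts L_c = 50 − 24/2 = 38, R_n = min(1.2×38×8×400, 2.4×22×8×400) = 145.92 kN/bolt; interior L_c = 76 − 24 = 52, R_n = 168.96 kN/bolt. φR_n = 0.75 × (1×145.92 + 2×168.96) = 362.9 kN.
Governing: min(318.2, 362.9) = 318.2 kN → bolt shear.

318.2 kN (bolt shear governs)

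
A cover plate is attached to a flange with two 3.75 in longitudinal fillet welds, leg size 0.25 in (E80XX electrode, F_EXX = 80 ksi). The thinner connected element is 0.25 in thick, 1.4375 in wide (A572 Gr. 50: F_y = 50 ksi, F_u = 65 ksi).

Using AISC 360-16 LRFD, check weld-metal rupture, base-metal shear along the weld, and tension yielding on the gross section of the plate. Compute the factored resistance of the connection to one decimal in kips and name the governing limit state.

Weld metal: throat = 0.707×0.25 = 0.17675 in, L = 2×3.75 = 7.5 in. φR_n = 0.75 × 0.6 × 80 × 0.17675 × 7.5 = 47.7 kips.
Base metal shear (0.25 in plate): yield φR_n = 1.0×0.6×50×0.25×7.5 = 56.3 kips; rupture φR_n = 0.75×0.6×65×0.25×7.5 = 54.8 kips; take 54.8 kips (rupture).
Tension yield (gross): A_g = 1.4375×0.25 = 0.35938 in². φR_n = 0.90 × 50 × 0.35938 = 16.2 kips.
Governing: min(47.7, 54.8, 16.2) = 16.2 kips → gross-section yield.

16.2 kips (gross-section yield governs)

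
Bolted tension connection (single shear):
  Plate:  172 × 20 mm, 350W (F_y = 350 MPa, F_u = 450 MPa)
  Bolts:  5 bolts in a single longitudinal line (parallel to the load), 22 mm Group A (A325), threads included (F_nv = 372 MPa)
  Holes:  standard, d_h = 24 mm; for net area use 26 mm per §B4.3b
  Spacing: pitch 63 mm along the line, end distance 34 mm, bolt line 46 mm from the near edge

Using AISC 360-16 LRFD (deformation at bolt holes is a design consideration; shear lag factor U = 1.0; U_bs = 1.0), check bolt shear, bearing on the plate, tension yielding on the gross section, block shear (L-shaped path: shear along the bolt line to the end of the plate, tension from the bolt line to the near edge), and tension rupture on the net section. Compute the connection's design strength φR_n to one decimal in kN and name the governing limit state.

Bolt shear: A_b = π(22)²/4 = 380.13 mm². φR_n = 0.75 × 372 × 380.13 × 5 × 1 = 530.3 kN.
Bearing (20 mm plate, F_u = 450 MPa): end bolts L_c = 34 − 24/2 = 22, R_n = min(1.2×22×20×450, 2.4×22×20×450) = 237.6 kN/bolt; interior L_c = 63 − 24 = 39, R_n = 421.2 kN/bolt. φR_n = 0.75 × (1×237.6 + 4×421.2) = 1441.8 kN.
Tension yield (gross): A_g = 172×20 = 3440 mm². φR_n = 0.90 × 350 × 3440 = 1083.6 kN.
Block shear: shear path 1×[34+4×63] = 1×286 mm, A_gv = 5720, A_nv = 1×(286 − 4.5×26)×20 = 3380 mm²; tension to near edge: (46 − 0.5×26)×20 = 660 mm². R_n = min(0.6×450×3380, 0.6×350×5720) + 1.0×450×660 = min(912.6, 1201.2) + 297 = 1209.6 kN. φR_n = 0.75 × 1209.6 = 907.2 kN.
Tension rupture (net): A_n = (172 − 1×26)×20 = 2920 mm² (U = 1.0, A_e = A_n). φR_n = 0.75 × 450 × 2920 = 985.5 kN.
Governing: min(530.3, 1441.8, 1083.6, 907.2, 985.5) = 530.3 kN → bolt shear.

530.3 kN (bolt shear governs)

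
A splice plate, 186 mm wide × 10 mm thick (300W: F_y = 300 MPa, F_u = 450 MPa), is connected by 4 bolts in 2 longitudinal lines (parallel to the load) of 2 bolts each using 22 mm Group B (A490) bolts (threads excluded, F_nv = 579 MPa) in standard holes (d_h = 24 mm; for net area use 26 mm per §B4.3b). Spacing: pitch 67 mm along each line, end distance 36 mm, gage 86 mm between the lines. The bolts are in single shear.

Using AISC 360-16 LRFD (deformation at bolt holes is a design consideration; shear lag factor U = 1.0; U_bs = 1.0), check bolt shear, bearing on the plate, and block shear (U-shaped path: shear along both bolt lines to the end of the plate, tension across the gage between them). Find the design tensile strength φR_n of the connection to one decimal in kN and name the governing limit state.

Bolt shear: A_b = π(22)²/4 = 380.13 mm². φR_n = 0.75 × 579 × 380.13 × 4 × 1 = 660.3 kN.
Bearing (10 mm plate, F_u = 450 MPa): end bolts L_c = 36 − 24/2 = 24, R_n = min(1.2×24×10×450, 2.4×22×10×450) = 129.6 kN/bolt; interior L_c = 67 − 24 = 43, R_n = 232.2 kN/bolt. φR_n = 0.75 × (2×129.6 + 2×232.2) = 542.7 kN.
Block shear: shear path 2×[36+1×67] = 2×103 mm, A_gv = 2060, A_nv = 2×(103 − 1.5×26)×10 = 1280 mm²; tension across gage: (86 − 1×26)×10 = 600 mm². R_n = min(0.6×450×1280, 0.6×300×2060) + 1.0×450×600 = min(345.6, 370.8) + 270 = 615.6 kN. φR_n = 0.75 × 615.6 = 461.7 kN.
Governing: min(660.3, 542.7, 461.7) = 461.7 kN → block shear.

461.7 kN (block shear governs)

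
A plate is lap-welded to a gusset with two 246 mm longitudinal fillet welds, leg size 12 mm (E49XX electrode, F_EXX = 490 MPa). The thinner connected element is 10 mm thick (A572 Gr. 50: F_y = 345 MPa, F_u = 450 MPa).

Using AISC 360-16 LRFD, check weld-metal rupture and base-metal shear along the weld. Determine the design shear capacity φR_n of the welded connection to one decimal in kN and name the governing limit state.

920.4 kN (weld metal governs)

Weld metal: throat = 0.707×12 = 8.484 mm, L = 2×246 = 492 mm. φR_n = 0.75 × 0.6 × 490 × 8.484 × 492 = 920.4 kN.
Base metal shear (10 mm plate): yield φR_n = 1.0×0.6×345×10×492 = 1018.4 kN; rupture φR_n = 0.75×0.6×450×10×492 = 996.3 kN; take 996.3 kN (rupture).
Governing: min(920.4, 996.3) = 920.4 kN → weld metal.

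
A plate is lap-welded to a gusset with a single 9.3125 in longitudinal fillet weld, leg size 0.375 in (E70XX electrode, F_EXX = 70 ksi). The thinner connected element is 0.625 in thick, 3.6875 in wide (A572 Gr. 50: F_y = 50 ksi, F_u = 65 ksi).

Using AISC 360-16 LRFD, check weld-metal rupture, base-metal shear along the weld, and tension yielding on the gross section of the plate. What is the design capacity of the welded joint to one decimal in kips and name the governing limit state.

Weld metal: throat = 0.707×0.375 = 0.26513 in, L = 9.3125 in. φR_n = 0.75 × 0.6 × 70 × 0.26513 × 9.3125 = 77.8 kips.
Base metal shear (0.625 in plate): yield φR_n = 1.0×0.6×50×0.625×9.3125 = 174.6 kips; rupture φR_n = 0.75×0.6×65×0.625×9.3125 = 170.2 kips; take 170.2 kips (rupture).
Tension yield (gross): A_g = 3.6875×0.625 = 2.3047 in². φR_n = 0.90 × 50 × 2.3047 = 103.7 kips.
Governing: min(77.8, 170.2, 103.7) = 77.8 kips → weld metal.

77.8 kips (weld metal governs)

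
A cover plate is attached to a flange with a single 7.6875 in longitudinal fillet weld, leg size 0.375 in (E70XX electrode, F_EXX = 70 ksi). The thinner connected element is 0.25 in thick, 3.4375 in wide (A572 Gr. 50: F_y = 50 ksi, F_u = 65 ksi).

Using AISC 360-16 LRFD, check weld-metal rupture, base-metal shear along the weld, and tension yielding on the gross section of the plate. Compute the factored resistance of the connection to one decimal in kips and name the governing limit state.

38.7 kips (gross-section yield governs)

Weld metal: throat = 0.707×0.375 = 0.26513 in, L = 7.6875 in. φR_n = 0.75 × 0.6 × 70 × 0.26513 × 7.6875 = 64.2 kips.
Base metal shear (0.25 in plate): yield φR_n = 1.0×0.6×50×0.25×7.6875 = 57.7 kips; rupture φR_n = 0.75×0.6×65×0.25×7.6875 = 56.2 kips; take 56.2 kips (rupture).
Tension yield (gross): A_g = 3.4375×0.25 = 0.85938 in². φR_n = 0.90 × 50 × 0.85938 = 38.7 kips.
Governing: min(64.2, 56.2, 38.7) = 38.7 kips → gross-section yield.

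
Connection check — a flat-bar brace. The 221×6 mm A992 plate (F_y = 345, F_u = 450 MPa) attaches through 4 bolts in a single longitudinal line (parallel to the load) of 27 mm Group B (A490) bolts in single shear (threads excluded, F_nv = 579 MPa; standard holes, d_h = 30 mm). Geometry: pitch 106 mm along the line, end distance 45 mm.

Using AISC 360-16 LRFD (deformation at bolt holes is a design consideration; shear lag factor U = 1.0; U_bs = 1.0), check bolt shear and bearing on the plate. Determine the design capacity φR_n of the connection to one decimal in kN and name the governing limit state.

Bolt shear: A_b = π(27)²/4 = 572.56 mm². φR_n = 0.75 × 579 × 572.56 × 4 × 1 = 994.5 kN.
Bearing (6 mm plate, F_u = 450 MPa): end bolts L_c = 45 − 30/2 = 30, R_n = min(1.2×30×6×450, 2.4×27×6×450) = 97.2 kN/bolt; interior L_c = 106 − 30 = 76, R_n = 174.96 kN/bolt. φR_n = 0.75 × (1×97.2 + 3×174.96) = 466.6 kN.
Governing: min(994.5, 466.6) = 466.6 kN → bearing.

466.6 kN (bearing governs)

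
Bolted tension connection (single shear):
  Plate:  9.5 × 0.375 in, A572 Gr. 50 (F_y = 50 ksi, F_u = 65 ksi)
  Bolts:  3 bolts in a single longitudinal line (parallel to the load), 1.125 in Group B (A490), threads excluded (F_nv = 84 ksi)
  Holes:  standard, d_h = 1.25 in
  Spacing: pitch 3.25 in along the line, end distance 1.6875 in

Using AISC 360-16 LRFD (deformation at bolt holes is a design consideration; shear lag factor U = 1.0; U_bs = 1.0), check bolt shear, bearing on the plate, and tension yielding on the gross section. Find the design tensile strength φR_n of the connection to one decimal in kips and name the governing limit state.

Bolt shear: A_b = π(1.125)²/4 = 0.99402 in². φR_n = 0.75 × 84 × 0.99402 × 3 × 1 = 187.9 kips.
Bearing (0.375 in plate, F_u = 65 ksi): end bolts L_c = 1.6875 − 1.25/2 = 1.0625, R_n = min(1.2×1.0625×0.375×65, 2.4×1.125×0.375×65) = 31.078 kips/bolt; interior L_c = 3.25 − 1.25 = 2, R_n = 58.5 kips/bolt. φR_n = 0.75 × (1×31.078 + 2×58.5) = 111.1 kips.
Tension yield (gross): A_g = 9.5×0.375 = 3.5625 in². φR_n = 0.90 × 50 × 3.5625 = 160.3 kips.
Governing: min(187.9, 111.1, 160.3) = 111.1 kips → bearing.

111.1 kips (bearing governs)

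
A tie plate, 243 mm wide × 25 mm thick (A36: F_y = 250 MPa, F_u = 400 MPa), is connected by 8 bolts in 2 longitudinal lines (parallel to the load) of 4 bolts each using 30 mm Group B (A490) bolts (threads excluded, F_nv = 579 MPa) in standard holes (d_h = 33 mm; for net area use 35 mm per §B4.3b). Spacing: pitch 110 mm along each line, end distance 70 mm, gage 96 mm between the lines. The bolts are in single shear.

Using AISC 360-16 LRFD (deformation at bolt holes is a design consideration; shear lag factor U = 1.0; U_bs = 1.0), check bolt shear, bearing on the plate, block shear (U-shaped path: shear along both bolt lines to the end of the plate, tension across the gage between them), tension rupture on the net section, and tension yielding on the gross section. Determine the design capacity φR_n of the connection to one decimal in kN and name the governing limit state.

Bolt shear: A_b = π(30)²/4 = 706.86 mm². φR_n = 0.75 × 579 × 706.86 × 8 × 1 = 2455.6 kN.
Bearing (25 mm plate, F_u = 400 MPa): end bolts L_c = 70 − 33/2 = 53.5, R_n = min(1.2×53.5×25×400, 2.4×30×25×400) = 642 kN/bolt; interior L_c = 110 − 33 = 77, R_n = 720 kN/bolt. φR_n = 0.75 × (2×642 + 6×720) = 4203.0 kN.
Block shear: shear path 2×[70+3×110] = 2×400 mm, A_gv = 20000, A_nv = 2×(400 − 3.5×35)×25 = 13875 mm²; tension across gage: (96 − 1×35)×25 = 1525 mm². R_n = min(0.6×400×13875, 0.6×250×20000) + 1.0×400×1525 = min(3330, 3000) + 610 = 3610 kN. φR_n = 0.75 × 3610 = 2707.5 kN.
Tension rupture (net): A_n = (243 − 2×35)×25 = 4325 mm² (U = 1.0, A_e = A_n). φR_n = 0.75 × 400 × 4325 = 1297.5 kN.
Tension yield (gross): A_g = 243×25 = 6075 mm². φR_n = 0.90 × 250 × 6075 = 1366.9 kN.
Governing: min(2455.6, 4203.0, 2707.5, 1297.5, 1366.9) = 1297.5 kN → net-section rupture.

1297.5 kN (net-section rupture governs)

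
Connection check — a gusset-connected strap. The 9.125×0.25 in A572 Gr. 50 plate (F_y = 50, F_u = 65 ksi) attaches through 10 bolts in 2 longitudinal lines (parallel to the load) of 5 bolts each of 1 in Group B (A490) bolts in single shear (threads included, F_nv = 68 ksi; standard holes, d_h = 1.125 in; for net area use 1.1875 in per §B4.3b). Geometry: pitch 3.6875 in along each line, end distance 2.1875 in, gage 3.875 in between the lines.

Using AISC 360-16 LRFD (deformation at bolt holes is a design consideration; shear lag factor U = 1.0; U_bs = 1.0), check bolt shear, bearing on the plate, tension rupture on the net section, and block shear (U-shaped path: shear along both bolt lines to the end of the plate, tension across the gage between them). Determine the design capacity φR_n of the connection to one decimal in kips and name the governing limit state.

Bolt shear: A_b = π(1)²/4 = 0.7854 in². φR_n = 0.75 × 68 × 0.7854 × 10 × 1 = 400.6 kips.
Bearing (0.25 in plate, F_u = 65 ksi): end bolts L_c = 2.1875 − 1.125/2 = 1.625, R_n = min(1.2×1.625×0.25×65, 2.4×1×0.25×65) = 31.688 kips/bolt; interior L_c = 3.6875 − 1.125 = 2.5625, R_n = 39 kips/bolt. φR_n = 0.75 × (2×31.688 + 8×39) = 281.5 kips.
Tension rupture (net): A_n = (9.125 − 2×1.1875)×0.25 = 1.6875 in² (U = 1.0, A_e = A_n). φR_n = 0.75 × 65 × 1.6875 = 82.3 kips.
Block shear: shear path 2×[2.1875+4×3.6875] = 2×16.9375 in, A_gv = 8.4688, A_nv = 2×(16.9375 − 4.5×1.1875)×0.25 = 5.7969 in²; tension across gage: (3.875 − 1×1.1875)×0.25 = 0.67188 in². R_n = min(0.6×65×5.7969, 0.6×50×8.4688) + 1.0×65×0.67188 = min(226.08, 254.06) + 43.672 = 269.75 kips. φR_n = 0.75 × 269.75 = 202.3 kips.
Governing: min(400.6, 281.5, 82.3, 202.3) = 82.3 kips → net-section rupture.

82.3 kips (net-section rupture governs)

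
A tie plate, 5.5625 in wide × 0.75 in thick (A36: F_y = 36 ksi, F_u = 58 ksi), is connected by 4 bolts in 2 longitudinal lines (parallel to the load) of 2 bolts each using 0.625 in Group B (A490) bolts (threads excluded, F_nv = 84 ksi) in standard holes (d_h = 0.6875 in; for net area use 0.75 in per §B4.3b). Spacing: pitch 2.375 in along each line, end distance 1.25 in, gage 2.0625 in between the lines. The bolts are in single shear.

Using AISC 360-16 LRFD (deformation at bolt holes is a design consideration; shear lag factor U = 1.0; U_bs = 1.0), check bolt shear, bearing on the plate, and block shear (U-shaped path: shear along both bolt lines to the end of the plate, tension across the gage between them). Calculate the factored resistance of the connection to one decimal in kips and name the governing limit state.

Bolt shear: A_b = π(0.625)²/4 = 0.3068 in². φR_n = 0.75 × 84 × 0.3068 × 4 × 1 = 77.3 kips.
Bearing (0.75 in plate, F_u = 58 ksi): end bolts L_c = 1.25 − 0.6875/2 = 0.90625, R_n = min(1.2×0.90625×0.75×58, 2.4×0.625×0.75×58) = 47.306 kips/bolt; interior L_c = 2.375 − 0.6875 = 1.6875, R_n = 65.25 kips/bolt. φR_n = 0.75 × (2×47.306 + 2×65.25) = 168.8 kips.
Block shear: shear path 2×[1.25+1×2.375] = 2×3.625 in, A_gv = 5.4375, A_nv = 2×(3.625 − 1.5×0.75)×0.75 = 3.75 in²; tension across gage: (2.0625 − 1×0.75)×0.75 = 0.98438 in². R_n = min(0.6×58×3.75, 0.6×36×5.4375) + 1.0×58×0.98438 = min(130.5, 117.45) + 57.094 = 174.54 kips. φR_n = 0.75 × 174.54 = 130.9 kips.
Governing: min(77.3, 168.8, 130.9) = 77.3 kips → bolt shear.

77.3 kips (bolt shear governs)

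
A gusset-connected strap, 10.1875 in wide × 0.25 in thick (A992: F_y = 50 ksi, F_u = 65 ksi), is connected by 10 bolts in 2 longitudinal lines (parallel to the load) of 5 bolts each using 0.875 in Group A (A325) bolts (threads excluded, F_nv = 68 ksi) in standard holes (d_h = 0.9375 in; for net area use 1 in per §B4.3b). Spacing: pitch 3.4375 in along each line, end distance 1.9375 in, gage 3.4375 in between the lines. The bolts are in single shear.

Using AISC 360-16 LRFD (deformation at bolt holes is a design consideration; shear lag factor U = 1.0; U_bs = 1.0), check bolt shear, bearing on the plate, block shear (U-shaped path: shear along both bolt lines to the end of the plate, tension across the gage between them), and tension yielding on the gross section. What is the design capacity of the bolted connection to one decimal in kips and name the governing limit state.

114.6 kips (gross-section yield governs)

Bolt shear: A_b = π(0.875)²/4 = 0.60132 in². φR_n = 0.75 × 68 × 0.60132 × 10 × 1 = 306.7 kips.
Bearing (0.25 in plate, F_u = 65 ksi): end bolts L_c = 1.9375 − 0.9375/2 = 1.46875, R_n = min(1.2×1.46875×0.25×65, 2.4×0.875×0.25×65) = 28.641 kips/bolt; interior L_c = 3.4375 − 0.9375 = 2.5, R_n = 34.125 kips/bolt. φR_n = 0.75 × (2×28.641 + 8×34.125) = 247.7 kips.
Block shear: shear path 2×[1.9375+4×3.4375] = 2×15.6875 in, A_gv = 7.8438, A_nv = 2×(15.6875 − 4.5×1)×0.25 = 5.5938 in²; tension across gage: (3.4375 − 1×1)×0.25 = 0.60938 in². R_n = min(0.6×65×5.5938, 0.6×50×7.8438) + 1.0×65×0.60938 = min(218.16, 235.31) + 39.61 = 257.77 kips. φR_n = 0.75 × 257.77 = 193.3 kips.
Tension yield (gross): A_g = 10.1875×0.25 = 2.5469 in². φR_n = 0.90 × 50 × 2.5469 = 114.6 kips.
Governing: min(306.7, 247.7, 193.3, 114.6) = 114.6 kips → gross-section yield.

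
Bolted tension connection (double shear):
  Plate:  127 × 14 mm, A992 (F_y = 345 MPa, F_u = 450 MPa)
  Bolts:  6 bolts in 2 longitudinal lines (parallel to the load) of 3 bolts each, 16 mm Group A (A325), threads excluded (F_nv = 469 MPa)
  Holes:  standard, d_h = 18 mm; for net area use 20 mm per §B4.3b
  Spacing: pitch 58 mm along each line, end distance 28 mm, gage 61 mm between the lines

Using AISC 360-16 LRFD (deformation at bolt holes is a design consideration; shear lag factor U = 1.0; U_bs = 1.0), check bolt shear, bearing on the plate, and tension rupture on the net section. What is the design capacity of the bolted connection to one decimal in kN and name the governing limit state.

Bolt shear: A_b = π(16)²/4 = 201.06 mm². φR_n = 0.75 × 469 × 201.06 × 6 × 2 = 848.7 kN.
Bearing (14 mm plate, F_u = 450 MPa): end bolts L_c = 28 − 18/2 = 19, R_n = min(1.2×19×14×450, 2.4×16×14×450) = 143.64 kN/bolt; interior L_c = 58 − 18 = 40, R_n = 241.92 kN/bolt. φR_n = 0.75 × (2×143.64 + 4×241.92) = 941.2 kN.
Tension rupture (net): A_n = (127 − 2×20)×14 = 1218 mm² (U = 1.0, A_e = A_n). φR_n = 0.75 × 450 × 1218 = 411.1 kN.
Governing: min(848.7, 941.2, 411.1) = 411.1 kN → net-section rupture.

411.1 kN (net-section rupture governs)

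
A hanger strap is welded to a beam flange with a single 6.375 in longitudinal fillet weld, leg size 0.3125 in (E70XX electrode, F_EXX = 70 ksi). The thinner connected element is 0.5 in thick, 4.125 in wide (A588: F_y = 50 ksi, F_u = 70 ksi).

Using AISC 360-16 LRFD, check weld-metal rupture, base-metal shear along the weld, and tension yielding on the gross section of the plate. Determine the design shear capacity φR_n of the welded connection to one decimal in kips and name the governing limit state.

Weld metal: throat = 0.707×0.3125 = 0.22094 in, L = 6.375 in. φR_n = 0.75 × 0.6 × 70 × 0.22094 × 6.375 = 44.4 kips.
Base metal shear (0.5 in plate): yield φR_n = 1.0×0.6×50×0.5×6.375 = 95.6 kips; rupture φR_n = 0.75×0.6×70×0.5×6.375 = 100.4 kips; take 95.6 kips (yield).
Tension yield (gross): A_g = 4.125×0.5 = 2.0625 in². φR_n = 0.90 × 50 × 2.0625 = 92.8 kips.
Governing: min(44.4, 95.6, 92.8) = 44.4 kips → weld metal.

44.4 kips (weld metal governs)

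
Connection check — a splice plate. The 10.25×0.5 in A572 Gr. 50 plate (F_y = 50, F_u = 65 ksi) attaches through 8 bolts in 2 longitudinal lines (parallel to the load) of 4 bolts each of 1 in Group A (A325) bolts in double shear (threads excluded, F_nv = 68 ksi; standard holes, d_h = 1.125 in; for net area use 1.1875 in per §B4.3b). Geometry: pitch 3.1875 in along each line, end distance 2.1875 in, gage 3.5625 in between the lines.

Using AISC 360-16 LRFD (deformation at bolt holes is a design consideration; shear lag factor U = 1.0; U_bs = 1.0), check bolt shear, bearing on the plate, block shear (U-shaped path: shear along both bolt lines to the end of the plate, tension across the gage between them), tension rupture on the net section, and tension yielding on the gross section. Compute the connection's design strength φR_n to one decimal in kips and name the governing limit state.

192.0 kips (net-section rupture governs)

Bolt shear: A_b = π(1)²/4 = 0.7854 in². φR_n = 0.75 × 68 × 0.7854 × 8 × 2 = 640.9 kips.
Bearing (0.5 in plate, F_u = 65 ksi): end bolts L_c = 2.1875 − 1.125/2 = 1.625, R_n = min(1.2×1.625×0.5×65, 2.4×1×0.5×65) = 63.375 kips/bolt; interior L_c = 3.1875 − 1.125 = 2.0625, R_n = 78 kips/bolt. φR_n = 0.75 × (2×63.375 + 6×78) = 446.1 kips.
Block shear: shear path 2×[2.1875+3×3.1875] = 2×11.75 in, A_gv = 11.75, A_nv = 2×(11.75 − 3.5×1.1875)×0.5 = 7.5938 in²; tension across gage: (3.5625 − 1×1.1875)×0.5 = 1.1875 in². R_n = min(0.6×65×7.5938, 0.6×50×11.75) + 1.0×65×1.1875 = min(296.16, 352.5) + 77.188 = 373.35 kips. φR_n = 0.75 × 373.35 = 280.0 kips.
Tension rupture (net): A_n = (10.25 − 2×1.1875)×0.5 = 3.9375 in² (U = 1.0, A_e = A_n). φR_n = 0.75 × 65 × 3.9375 = 192.0 kips.
Tension yield (gross): A_g = 10.25×0.5 = 5.125 in². φR_n = 0.90 × 50 × 5.125 = 230.6 kips.
Governing: min(640.9, 446.1, 280.0, 192.0, 230.6) = 192.0 kips → net-section rupture.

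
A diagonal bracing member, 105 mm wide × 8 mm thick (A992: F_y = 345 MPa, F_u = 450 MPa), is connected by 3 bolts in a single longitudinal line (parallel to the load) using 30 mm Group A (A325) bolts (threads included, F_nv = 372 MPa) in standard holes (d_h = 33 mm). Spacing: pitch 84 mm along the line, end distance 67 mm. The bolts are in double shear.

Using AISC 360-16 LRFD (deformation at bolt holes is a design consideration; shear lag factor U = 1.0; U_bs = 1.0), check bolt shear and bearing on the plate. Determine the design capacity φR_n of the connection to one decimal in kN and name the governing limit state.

Bolt shear: A_b = π(30)²/4 = 706.86 mm². φR_n = 0.75 × 372 × 706.86 × 3 × 2 = 1183.3 kN.
Bearing (8 mm plate, F_u = 450 MPa): end bolts L_c = 67 − 33/2 = 50.5, R_n = min(1.2×50.5×8×450, 2.4×30×8×450) = 218.16 kN/bolt; interior L_c = 84 − 33 = 51, R_n = 220.32 kN/bolt. φR_n = 0.75 × (1×218.16 + 2×220.32) = 494.1 kN.
Governing: min(1183.3, 494.1) = 494.1 kN → bearing.

494.1 kN (bearing governs)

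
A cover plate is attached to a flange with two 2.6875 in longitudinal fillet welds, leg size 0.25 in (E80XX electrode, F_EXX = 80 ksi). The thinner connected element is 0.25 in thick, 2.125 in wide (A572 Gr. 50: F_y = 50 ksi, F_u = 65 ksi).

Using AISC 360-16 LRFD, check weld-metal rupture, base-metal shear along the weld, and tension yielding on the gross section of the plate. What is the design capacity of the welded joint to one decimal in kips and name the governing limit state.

23.9 kips (gross-section yield governs)

Weld metal: throat = 0.707×0.25 = 0.17675 in, L = 2×2.6875 = 5.375 in. φR_n = 0.75 × 0.6 × 80 × 0.17675 × 5.375 = 34.2 kips.
Base metal shear (0.25 in plate): yield φR_n = 1.0×0.6×50×0.25×5.375 = 40.3 kips; rupture φR_n = 0.75×0.6×65×0.25×5.375 = 39.3 kips; take 39.3 kips (rupture).
Tension yield (gross): A_g = 2.125×0.25 = 0.53125 in². φR_n = 0.90 × 50 × 0.53125 = 23.9 kips.
Governing: min(34.2, 39.3, 23.9) = 23.9 kips → gross-section yield.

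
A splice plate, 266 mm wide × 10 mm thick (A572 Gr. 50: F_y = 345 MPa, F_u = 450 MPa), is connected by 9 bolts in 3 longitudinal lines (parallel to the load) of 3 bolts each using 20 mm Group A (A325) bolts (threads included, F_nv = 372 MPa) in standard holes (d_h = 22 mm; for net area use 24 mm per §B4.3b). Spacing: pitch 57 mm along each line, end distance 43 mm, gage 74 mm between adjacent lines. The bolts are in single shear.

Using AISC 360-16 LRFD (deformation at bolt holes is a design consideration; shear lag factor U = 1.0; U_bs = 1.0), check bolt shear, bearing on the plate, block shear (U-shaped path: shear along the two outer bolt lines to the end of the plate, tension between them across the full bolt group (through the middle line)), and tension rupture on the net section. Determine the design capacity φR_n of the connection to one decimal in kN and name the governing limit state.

Bolt shear: A_b = π(20)²/4 = 314.16 mm². φR_n = 0.75 × 372 × 314.16 × 9 × 1 = 788.9 kN.
Bearing (10 mm plate, F_u = 450 MPa): end bolts L_c = 43 − 22/2 = 32, R_n = min(1.2×32×10×450, 2.4×20×10×450) = 172.8 kN/bolt; interior L_c = 57 − 22 = 35, R_n = 189 kN/bolt. φR_n = 0.75 × (3×172.8 + 6×189) = 1239.3 kN.
Block shear: shear path 2×[43+2×57] = 2×157 mm, A_gv = 3140, A_nv = 2×(157 − 2.5×24)×10 = 1940 mm²; tension across gage: (148 − 2×24)×10 = 1000 mm². R_n = min(0.6×450×1940, 0.6×345×3140) + 1.0×450×1000 = min(523.8, 649.98) + 450 = 973.8 kN. φR_n = 0.75 × 973.8 = 730.4 kN.
Tension rupture (net): A_n = (266 − 3×24)×10 = 1940 mm² (U = 1.0, A_e = A_n). φR_n = 0.75 × 450 × 1940 = 654.8 kN.
Governing: min(788.9, 1239.3, 730.4, 654.8) = 654.8 kN → net-section rupture.

654.8 kN (net-section rupture governs)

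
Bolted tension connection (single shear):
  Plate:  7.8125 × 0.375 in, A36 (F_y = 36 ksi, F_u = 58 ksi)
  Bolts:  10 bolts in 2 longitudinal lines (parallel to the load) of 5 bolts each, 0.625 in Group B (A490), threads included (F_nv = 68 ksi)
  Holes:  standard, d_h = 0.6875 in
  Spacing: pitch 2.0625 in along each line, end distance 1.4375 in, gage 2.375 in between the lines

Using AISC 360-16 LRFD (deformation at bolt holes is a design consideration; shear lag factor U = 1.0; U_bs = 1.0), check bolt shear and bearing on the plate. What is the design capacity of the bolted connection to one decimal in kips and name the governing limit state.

Bolt shear: A_b = π(0.625)²/4 = 0.3068 in². φR_n = 0.75 × 68 × 0.3068 × 10 × 1 = 156.5 kips.
Bearing (0.375 in plate, F_u = 58 ksi): end bolts L_c = 1.4375 − 0.6875/2 = 1.09375, R_n = min(1.2×1.09375×0.375×58, 2.4×0.625×0.375×58) = 28.547 kips/bolt; interior L_c = 2.0625 − 0.6875 = 1.375, R_n = 32.625 kips/bolt. φR_n = 0.75 × (2×28.547 + 8×32.625) = 238.6 kips.
Governing: min(156.5, 238.6) = 156.5 kips → bolt shear.

156.5 kips (bolt shear governs)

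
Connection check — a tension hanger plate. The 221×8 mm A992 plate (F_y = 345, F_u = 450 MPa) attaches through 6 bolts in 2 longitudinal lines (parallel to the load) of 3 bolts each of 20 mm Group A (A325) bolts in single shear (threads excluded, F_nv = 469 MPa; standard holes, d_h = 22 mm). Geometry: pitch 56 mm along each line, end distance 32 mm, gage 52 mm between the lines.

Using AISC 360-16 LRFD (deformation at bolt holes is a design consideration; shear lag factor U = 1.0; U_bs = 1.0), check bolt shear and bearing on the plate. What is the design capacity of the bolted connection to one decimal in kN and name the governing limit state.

Bolt shear: A_b = π(20)²/4 = 314.16 mm². φR_n = 0.75 × 469 × 314.16 × 6 × 1 = 663.0 kN.
Bearing (8 mm plate, F_u = 450 MPa): end bolts L_c = 32 − 22/2 = 21, R_n = min(1.2×21×8×450, 2.4×20×8×450) = 90.72 kN/bolt; interior L_c = 56 − 22 = 34, R_n = 146.88 kN/bolt. φR_n = 0.75 × (2×90.72 + 4×146.88) = 576.7 kN.
Governing: min(663.0, 576.7) = 576.7 kN → bearing.

576.7 kN (bearing governs)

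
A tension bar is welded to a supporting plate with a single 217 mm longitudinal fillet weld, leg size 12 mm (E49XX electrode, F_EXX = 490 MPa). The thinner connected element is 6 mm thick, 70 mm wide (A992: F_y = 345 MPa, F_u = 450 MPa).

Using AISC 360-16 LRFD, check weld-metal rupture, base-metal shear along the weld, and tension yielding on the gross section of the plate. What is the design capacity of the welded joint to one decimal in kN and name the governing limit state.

130.4 kN (gross-section yield governs)

Weld metal: throat = 0.707×12 = 8.484 mm, L = 217 mm. φR_n = 0.75 × 0.6 × 490 × 8.484 × 217 = 405.9 kN.
Base metal shear (6 mm plate): yield φR_n = 1.0×0.6×345×6×217 = 269.5 kN; rupture φR_n = 0.75×0.6×450×6×217 = 263.7 kN; take 263.7 kN (rupture).
Tension yield (gross): A_g = 70×6 = 420 mm². φR_n = 0.90 × 345 × 420 = 130.4 kN.
Governing: min(405.9, 263.7, 130.4) = 130.4 kN → gross-section yield.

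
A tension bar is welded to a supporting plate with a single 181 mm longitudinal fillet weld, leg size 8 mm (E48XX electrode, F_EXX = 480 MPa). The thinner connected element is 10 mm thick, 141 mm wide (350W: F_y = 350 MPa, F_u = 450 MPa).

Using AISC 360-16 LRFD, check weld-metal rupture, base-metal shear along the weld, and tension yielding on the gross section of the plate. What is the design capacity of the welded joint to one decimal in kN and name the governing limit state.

221.1 kN (weld metal governs)

Weld metal: throat = 0.707×8 = 5.656 mm, L = 181 mm. φR_n = 0.75 × 0.6 × 480 × 5.656 × 181 = 221.1 kN.
Base metal shear (10 mm plate): yield φR_n = 1.0×0.6×350×10×181 = 380.1 kN; rupture φR_n = 0.75×0.6×450×10×181 = 366.5 kN; take 366.5 kN (rupture).
Tension yield (gross): A_g = 141×10 = 1410 mm². φR_n = 0.90 × 350 × 1410 = 444.2 kN.
Governing: min(221.1, 366.5, 444.2) = 221.1 kN → weld metal.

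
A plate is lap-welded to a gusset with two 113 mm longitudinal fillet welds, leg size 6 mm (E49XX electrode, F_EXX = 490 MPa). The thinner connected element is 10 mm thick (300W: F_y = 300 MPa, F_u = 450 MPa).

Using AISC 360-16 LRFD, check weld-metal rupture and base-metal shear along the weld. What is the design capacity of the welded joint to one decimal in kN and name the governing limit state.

211.4 kN (weld metal governs)

Weld metal: throat = 0.707×6 = 4.242 mm, L = 2×113 = 226 mm. φR_n = 0.75 × 0.6 × 490 × 4.242 × 226 = 211.4 kN.
Base metal shear (10 mm plate): yield φR_n = 1.0×0.6×300×10×226 = 406.8 kN; rupture φR_n = 0.75×0.6×450×10×226 = 457.7 kN; take 406.8 kN (yield).
Governing: min(211.4, 406.8) = 211.4 kN → weld metal.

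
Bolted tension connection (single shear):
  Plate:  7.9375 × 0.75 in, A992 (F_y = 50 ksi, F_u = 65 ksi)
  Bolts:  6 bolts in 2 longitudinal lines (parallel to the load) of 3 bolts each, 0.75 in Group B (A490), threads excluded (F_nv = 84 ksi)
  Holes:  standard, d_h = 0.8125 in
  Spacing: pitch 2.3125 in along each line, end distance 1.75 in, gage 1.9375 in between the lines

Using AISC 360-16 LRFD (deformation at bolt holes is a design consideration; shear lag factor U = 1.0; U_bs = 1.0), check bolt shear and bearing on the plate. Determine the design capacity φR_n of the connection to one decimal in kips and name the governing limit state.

167.0 kips (bolt shear governs)

Bolt shear: A_b = π(0.75)²/4 = 0.44179 in². φR_n = 0.75 × 84 × 0.44179 × 6 × 1 = 167.0 kips.
Bearing (0.75 in plate, F_u = 65 ksi): end bolts L_c = 1.75 − 0.8125/2 = 1.34375, R_n = min(1.2×1.34375×0.75×65, 2.4×0.75×0.75×65) = 78.609 kips/bolt; interior L_c = 2.3125 − 0.8125 = 1.5, R_n = 87.75 kips/bolt. φR_n = 0.75 × (2×78.609 + 4×87.75) = 381.2 kips.
Governing: min(167.0, 381.2) = 167.0 kips → bolt shear.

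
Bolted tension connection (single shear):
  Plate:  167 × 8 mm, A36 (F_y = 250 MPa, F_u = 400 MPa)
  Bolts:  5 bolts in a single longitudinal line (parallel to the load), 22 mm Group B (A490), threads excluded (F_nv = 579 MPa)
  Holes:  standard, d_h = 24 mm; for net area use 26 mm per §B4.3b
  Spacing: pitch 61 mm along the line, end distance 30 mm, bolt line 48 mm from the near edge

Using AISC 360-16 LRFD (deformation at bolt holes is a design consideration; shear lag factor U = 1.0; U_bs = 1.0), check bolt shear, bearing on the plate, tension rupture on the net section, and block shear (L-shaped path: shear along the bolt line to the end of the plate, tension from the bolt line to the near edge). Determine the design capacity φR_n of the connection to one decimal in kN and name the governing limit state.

Bolt shear: A_b = π(22)²/4 = 380.13 mm². φR_n = 0.75 × 579 × 380.13 × 5 × 1 = 825.4 kN.
Bearing (8 mm plate, F_u = 400 MPa): end bolts L_c = 30 − 24/2 = 18, R_n = min(1.2×18×8×400, 2.4×22×8×400) = 69.12 kN/bolt; interior L_c = 61 − 24 = 37, R_n = 142.08 kN/bolt. φR_n = 0.75 × (1×69.12 + 4×142.08) = 478.1 kN.
Tension rupture (net): A_n = (167 − 1×26)×8 = 1128 mm² (U = 1.0, A_e = A_n). φR_n = 0.75 × 400 × 1128 = 338.4 kN.
Block shear: shear path 1×[30+4×61] = 1×274 mm, A_gv = 2192, A_nv = 1×(274 − 4.5×26)×8 = 1256 mm²; tension to near edge: (48 − 0.5×26)×8 = 280 mm². R_n = min(0.6×400×1256, 0.6×250×2192) + 1.0×400×280 = min(301.44, 328.8) + 112 = 413.44 kN. φR_n = 0.75 × 413.44 = 310.1 kN.
Governing: min(825.4, 478.1, 338.4, 310.1) = 310.1 kN → block shear.

310.1 kN (block shear governs)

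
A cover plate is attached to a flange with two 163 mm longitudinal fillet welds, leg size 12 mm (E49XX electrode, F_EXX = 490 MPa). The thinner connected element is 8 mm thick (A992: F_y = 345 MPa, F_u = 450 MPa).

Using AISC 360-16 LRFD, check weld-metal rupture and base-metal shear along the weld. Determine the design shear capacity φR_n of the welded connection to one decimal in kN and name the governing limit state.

528.1 kN (base-metal shear governs)

Weld metal: throat = 0.707×12 = 8.484 mm, L = 2×163 = 326 mm. φR_n = 0.75 × 0.6 × 490 × 8.484 × 326 = 609.9 kN.
Base metal shear (8 mm plate): yield φR_n = 1.0×0.6×345×8×326 = 539.9 kN; rupture φR_n = 0.75×0.6×450×8×326 = 528.1 kN; take 528.1 kN (rupture).
Governing: min(609.9, 528.1) = 528.1 kN → base-metal shear.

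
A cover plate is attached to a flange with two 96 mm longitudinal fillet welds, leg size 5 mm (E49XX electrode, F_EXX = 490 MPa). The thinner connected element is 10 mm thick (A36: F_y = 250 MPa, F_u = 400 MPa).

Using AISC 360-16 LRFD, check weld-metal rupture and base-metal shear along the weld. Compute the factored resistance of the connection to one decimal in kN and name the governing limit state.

149.7 kN (weld metal governs)

Weld metal: throat = 0.707×5 = 3.535 mm, L = 2×96 = 192 mm. φR_n = 0.75 × 0.6 × 490 × 3.535 × 192 = 149.7 kN.
Base metal shear (10 mm plate): yield φR_n = 1.0×0.6×250×10×192 = 288.0 kN; rupture φR_n = 0.75×0.6×400×10×192 = 345.6 kN; take 288.0 kN (yield).
Governing: min(149.7, 288.0) = 149.7 kN → weld metal.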